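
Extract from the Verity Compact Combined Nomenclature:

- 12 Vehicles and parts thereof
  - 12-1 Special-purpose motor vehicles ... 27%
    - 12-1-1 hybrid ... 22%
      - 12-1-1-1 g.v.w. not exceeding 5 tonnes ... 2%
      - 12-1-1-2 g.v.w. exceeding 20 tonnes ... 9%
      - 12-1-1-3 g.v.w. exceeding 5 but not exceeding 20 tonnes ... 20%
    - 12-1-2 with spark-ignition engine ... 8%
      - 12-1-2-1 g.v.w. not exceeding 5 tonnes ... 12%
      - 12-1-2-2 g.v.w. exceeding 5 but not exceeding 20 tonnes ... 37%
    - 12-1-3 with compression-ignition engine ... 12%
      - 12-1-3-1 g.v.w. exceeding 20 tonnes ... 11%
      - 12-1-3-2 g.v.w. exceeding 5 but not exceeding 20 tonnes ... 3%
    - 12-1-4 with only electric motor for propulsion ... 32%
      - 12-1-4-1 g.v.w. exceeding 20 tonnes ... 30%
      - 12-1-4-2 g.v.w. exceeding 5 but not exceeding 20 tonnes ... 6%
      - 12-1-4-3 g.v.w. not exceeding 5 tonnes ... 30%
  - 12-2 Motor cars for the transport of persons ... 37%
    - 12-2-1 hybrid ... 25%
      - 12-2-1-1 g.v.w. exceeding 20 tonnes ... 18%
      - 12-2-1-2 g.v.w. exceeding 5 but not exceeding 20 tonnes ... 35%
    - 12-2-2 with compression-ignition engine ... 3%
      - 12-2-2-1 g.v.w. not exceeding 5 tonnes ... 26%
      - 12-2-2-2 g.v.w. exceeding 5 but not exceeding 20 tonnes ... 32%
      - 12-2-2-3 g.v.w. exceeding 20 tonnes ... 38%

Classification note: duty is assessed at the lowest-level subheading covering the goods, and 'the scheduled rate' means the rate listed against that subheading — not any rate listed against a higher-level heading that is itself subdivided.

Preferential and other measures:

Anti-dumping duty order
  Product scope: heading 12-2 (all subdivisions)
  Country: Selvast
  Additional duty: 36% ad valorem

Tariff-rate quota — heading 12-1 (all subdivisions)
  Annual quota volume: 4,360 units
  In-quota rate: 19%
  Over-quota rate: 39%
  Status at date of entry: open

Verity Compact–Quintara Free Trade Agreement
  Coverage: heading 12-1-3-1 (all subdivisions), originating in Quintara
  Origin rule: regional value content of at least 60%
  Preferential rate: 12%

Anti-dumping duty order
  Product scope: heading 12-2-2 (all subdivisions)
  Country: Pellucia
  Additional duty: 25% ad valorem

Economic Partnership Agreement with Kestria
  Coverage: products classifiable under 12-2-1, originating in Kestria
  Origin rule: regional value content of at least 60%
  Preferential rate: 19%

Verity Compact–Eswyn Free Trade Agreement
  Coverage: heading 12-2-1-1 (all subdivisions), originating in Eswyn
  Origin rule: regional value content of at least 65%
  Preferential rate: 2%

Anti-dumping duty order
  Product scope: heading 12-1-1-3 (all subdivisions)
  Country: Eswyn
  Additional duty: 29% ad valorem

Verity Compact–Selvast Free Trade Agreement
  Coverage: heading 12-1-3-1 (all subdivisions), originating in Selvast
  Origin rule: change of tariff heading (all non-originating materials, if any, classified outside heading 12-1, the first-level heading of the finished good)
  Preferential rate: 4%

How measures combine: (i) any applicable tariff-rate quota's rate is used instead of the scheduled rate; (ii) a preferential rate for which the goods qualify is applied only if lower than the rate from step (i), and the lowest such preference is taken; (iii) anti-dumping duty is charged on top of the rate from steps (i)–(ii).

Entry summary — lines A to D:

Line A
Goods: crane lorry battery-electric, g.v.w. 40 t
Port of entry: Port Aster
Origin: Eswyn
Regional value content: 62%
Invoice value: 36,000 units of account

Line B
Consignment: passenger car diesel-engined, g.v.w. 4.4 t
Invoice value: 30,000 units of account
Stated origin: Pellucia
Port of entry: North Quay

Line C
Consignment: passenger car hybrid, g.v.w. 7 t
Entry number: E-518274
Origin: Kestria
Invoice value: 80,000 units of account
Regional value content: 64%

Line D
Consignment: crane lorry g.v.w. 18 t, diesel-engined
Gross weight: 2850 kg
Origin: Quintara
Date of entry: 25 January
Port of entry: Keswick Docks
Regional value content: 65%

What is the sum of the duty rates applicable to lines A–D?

108%

Line A: crane lorry → 12-1; battery-electric → 12-1-4; g.v.w. 40 t → 12-1-4-1. Scheduled 30%. quota on 12-1 open → in-quota 19%; Eswyn agreement on 12-2-1-1: 12-1-4-1 not covered. → 19%.
Line B: passenger car → 12-2; diesel-engined → 12-2-2; g.v.w. 4.4 t → 12-2-2-1. Scheduled 26%. anti-dumping (Pellucia, 12-2-2): +25%; total 26% + 25% = 51%. → 51%.
Line C: passenger car → 12-2; hybrid → 12-2-1; g.v.w. 7 t → 12-2-1-2. Scheduled 35%. Kestria agreement on 12-2-1: RVC ≥ 60% → 19% available; preferential 19%. → 19%.
Line D: crane lorry → 12-1; diesel-engined → 12-1-3; g.v.w. 18 t → 12-1-3-2. Scheduled 3%. quota on 12-1 open → in-quota 19%; Quintara agreement on 12-1-3-1: 12-1-3-2 not covered. → 19%.
Sum: 19% + 51% + 19% + 19% = 108%.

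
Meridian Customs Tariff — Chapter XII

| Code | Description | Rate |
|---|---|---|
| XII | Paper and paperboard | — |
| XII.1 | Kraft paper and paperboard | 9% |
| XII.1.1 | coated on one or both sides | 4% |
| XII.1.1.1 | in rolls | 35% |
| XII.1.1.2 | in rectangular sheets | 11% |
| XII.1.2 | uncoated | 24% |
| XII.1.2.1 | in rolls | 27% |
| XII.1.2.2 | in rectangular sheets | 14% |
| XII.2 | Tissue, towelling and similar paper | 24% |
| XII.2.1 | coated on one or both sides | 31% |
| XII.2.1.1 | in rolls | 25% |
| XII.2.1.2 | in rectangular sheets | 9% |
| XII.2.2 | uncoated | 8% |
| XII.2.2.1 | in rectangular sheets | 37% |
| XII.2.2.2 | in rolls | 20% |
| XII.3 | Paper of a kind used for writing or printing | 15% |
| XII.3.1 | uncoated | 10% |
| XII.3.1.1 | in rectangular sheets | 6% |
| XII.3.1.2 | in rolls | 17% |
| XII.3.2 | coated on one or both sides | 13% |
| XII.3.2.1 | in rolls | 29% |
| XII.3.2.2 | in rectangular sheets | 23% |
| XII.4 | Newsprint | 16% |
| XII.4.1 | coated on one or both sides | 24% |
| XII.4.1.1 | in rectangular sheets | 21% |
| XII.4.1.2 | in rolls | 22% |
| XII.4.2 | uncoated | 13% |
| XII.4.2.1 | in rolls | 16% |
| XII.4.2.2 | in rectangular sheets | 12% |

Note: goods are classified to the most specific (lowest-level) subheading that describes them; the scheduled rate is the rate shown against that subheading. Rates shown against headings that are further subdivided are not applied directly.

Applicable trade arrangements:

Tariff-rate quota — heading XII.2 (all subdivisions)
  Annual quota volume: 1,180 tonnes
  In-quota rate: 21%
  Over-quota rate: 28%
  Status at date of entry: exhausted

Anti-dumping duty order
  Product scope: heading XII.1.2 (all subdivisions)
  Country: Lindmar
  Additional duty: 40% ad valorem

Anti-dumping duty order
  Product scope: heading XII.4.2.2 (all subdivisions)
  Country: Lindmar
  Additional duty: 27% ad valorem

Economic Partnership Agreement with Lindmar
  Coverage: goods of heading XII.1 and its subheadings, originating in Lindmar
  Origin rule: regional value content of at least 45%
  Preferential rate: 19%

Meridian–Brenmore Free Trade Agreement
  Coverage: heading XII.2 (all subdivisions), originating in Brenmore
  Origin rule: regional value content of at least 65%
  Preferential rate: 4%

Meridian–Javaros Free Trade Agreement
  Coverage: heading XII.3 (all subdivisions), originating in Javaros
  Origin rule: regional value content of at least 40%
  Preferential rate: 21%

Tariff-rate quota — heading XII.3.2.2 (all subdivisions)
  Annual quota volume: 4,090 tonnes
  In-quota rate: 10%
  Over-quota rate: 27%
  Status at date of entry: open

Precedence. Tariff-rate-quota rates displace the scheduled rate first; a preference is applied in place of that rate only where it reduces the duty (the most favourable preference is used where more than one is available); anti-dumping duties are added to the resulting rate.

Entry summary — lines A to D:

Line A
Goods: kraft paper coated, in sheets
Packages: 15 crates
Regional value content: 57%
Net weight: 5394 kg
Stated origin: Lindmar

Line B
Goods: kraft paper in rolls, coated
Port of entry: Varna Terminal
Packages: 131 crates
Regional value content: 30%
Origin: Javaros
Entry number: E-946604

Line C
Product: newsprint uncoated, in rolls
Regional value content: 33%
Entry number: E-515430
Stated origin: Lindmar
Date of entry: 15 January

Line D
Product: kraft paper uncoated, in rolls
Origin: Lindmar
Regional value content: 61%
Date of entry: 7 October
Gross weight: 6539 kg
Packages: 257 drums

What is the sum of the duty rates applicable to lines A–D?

121%

Line A: kraft paper → XII.1; coated → XII.1.1; in sheets → XII.1.1.2. Scheduled 11%. Lindmar agreement on XII.1: RVC ≥ 45% → 19% available; preference 19% not lower than 11% → no reduction. → 11%.
Line B: kraft paper → XII.1; coated → XII.1.1; in rolls → XII.1.1.1. Scheduled 35%. Javaros agreement on XII.3: XII.1.1.1 not covered. → 35%.
Line C: newsprint → XII.4; uncoated → XII.4.2; in rolls → XII.4.2.1. Scheduled 16%. Lindmar agreement on XII.1: XII.4.2.1 not covered. → 16%.
Line D: kraft paper → XII.1; uncoated → XII.1.2; in rolls → XII.1.2.1. Scheduled 27%. Lindmar agreement on XII.1: RVC ≥ 45% → 19% available; preferential 19%; anti-dumping (Lindmar, XII.1.2): +40%; total 19% + 40% = 59%. → 59%.
Sum: 11% + 35% + 16% + 59% = 121%.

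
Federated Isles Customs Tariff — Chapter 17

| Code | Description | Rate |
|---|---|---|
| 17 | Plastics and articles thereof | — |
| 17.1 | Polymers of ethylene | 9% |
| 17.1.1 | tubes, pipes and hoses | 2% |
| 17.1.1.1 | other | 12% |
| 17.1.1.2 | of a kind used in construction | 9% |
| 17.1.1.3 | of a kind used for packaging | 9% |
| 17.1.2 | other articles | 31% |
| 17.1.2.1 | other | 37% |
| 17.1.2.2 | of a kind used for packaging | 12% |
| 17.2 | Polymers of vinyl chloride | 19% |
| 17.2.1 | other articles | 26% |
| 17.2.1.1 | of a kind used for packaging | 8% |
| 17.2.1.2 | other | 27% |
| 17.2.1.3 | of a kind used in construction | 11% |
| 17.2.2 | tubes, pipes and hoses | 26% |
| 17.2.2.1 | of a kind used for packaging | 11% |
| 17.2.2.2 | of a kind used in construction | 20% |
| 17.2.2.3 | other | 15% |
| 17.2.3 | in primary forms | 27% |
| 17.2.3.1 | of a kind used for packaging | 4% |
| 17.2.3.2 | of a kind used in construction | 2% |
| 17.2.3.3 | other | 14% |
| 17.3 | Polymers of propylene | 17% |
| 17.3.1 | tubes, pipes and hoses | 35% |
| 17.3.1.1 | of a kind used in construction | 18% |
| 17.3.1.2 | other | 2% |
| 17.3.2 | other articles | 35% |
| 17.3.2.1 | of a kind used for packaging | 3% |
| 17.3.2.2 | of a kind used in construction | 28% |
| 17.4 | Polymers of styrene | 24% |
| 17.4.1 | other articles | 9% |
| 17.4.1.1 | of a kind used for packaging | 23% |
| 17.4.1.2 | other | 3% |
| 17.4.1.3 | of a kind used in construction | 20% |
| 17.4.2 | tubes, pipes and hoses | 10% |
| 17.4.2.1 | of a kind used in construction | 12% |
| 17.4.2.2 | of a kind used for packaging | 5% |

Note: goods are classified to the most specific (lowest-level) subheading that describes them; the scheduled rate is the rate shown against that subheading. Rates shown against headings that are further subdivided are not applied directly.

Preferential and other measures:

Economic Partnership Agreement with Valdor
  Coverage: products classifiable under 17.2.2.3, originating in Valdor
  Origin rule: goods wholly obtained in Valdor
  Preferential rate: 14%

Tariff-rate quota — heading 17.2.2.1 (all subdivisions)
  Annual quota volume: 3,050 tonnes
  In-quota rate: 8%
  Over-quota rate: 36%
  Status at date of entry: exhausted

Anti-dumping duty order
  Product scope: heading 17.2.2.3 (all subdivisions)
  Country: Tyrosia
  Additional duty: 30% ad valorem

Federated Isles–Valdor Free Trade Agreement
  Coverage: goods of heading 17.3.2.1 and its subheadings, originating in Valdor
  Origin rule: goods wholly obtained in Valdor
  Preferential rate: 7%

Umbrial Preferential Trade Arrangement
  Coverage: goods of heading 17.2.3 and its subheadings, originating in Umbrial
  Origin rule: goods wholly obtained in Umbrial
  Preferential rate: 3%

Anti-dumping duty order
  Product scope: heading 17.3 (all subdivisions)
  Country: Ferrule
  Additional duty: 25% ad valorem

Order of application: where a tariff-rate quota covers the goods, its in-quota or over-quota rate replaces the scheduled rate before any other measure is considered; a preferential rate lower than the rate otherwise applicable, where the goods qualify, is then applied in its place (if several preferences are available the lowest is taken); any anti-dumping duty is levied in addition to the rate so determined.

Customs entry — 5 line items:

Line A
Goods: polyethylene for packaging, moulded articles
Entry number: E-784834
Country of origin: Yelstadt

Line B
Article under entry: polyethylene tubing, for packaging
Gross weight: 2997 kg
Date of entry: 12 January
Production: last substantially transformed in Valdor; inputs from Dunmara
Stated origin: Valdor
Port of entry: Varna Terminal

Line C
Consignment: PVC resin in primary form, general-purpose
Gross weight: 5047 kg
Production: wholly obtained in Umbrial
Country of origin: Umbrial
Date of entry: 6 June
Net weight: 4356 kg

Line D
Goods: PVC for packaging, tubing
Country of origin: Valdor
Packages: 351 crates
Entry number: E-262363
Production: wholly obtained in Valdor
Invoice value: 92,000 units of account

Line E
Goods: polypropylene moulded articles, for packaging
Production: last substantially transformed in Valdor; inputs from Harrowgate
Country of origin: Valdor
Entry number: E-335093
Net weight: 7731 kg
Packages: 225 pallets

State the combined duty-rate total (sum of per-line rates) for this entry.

63%

Line A: polyethylene → 17.1; moulded articles → 17.1.2; for packaging → 17.1.2.2. Scheduled 12%. No special measure applies. → 12%.
Line B: polyethylene → 17.1; tubing → 17.1.1; for packaging → 17.1.1.3. Scheduled 9%. Valdor agreement on 17.2.2.3: 17.1.1.3 not covered; Valdor agreement on 17.3.2.1: 17.1.1.3 not covered. → 9%.
Line C: PVC → 17.2; resin in primary form → 17.2.3; general-purpose → 17.2.3.3. Scheduled 14%. Umbrial agreement on 17.2.3: wholly obtained → 3% available; preferential 3%. → 3%.
Line D: PVC → 17.2; tubing → 17.2.2; for packaging → 17.2.2.1. Scheduled 11%. quota on 17.2.2.1 exhausted → over-quota 36%; Valdor agreement on 17.2.2.3: 17.2.2.1 not covered; Valdor agreement on 17.3.2.1: 17.2.2.1 not covered. → 36%.
Line E: polypropylene → 17.3; moulded articles → 17.3.2; for packaging → 17.3.2.1. Scheduled 3%. Valdor agreement on 17.2.2.3: 17.3.2.1 not covered; Valdor agreement on 17.3.2.1: not wholly obtained. → 3%.
Sum: 12% + 9% + 3% + 36% + 3% = 63%.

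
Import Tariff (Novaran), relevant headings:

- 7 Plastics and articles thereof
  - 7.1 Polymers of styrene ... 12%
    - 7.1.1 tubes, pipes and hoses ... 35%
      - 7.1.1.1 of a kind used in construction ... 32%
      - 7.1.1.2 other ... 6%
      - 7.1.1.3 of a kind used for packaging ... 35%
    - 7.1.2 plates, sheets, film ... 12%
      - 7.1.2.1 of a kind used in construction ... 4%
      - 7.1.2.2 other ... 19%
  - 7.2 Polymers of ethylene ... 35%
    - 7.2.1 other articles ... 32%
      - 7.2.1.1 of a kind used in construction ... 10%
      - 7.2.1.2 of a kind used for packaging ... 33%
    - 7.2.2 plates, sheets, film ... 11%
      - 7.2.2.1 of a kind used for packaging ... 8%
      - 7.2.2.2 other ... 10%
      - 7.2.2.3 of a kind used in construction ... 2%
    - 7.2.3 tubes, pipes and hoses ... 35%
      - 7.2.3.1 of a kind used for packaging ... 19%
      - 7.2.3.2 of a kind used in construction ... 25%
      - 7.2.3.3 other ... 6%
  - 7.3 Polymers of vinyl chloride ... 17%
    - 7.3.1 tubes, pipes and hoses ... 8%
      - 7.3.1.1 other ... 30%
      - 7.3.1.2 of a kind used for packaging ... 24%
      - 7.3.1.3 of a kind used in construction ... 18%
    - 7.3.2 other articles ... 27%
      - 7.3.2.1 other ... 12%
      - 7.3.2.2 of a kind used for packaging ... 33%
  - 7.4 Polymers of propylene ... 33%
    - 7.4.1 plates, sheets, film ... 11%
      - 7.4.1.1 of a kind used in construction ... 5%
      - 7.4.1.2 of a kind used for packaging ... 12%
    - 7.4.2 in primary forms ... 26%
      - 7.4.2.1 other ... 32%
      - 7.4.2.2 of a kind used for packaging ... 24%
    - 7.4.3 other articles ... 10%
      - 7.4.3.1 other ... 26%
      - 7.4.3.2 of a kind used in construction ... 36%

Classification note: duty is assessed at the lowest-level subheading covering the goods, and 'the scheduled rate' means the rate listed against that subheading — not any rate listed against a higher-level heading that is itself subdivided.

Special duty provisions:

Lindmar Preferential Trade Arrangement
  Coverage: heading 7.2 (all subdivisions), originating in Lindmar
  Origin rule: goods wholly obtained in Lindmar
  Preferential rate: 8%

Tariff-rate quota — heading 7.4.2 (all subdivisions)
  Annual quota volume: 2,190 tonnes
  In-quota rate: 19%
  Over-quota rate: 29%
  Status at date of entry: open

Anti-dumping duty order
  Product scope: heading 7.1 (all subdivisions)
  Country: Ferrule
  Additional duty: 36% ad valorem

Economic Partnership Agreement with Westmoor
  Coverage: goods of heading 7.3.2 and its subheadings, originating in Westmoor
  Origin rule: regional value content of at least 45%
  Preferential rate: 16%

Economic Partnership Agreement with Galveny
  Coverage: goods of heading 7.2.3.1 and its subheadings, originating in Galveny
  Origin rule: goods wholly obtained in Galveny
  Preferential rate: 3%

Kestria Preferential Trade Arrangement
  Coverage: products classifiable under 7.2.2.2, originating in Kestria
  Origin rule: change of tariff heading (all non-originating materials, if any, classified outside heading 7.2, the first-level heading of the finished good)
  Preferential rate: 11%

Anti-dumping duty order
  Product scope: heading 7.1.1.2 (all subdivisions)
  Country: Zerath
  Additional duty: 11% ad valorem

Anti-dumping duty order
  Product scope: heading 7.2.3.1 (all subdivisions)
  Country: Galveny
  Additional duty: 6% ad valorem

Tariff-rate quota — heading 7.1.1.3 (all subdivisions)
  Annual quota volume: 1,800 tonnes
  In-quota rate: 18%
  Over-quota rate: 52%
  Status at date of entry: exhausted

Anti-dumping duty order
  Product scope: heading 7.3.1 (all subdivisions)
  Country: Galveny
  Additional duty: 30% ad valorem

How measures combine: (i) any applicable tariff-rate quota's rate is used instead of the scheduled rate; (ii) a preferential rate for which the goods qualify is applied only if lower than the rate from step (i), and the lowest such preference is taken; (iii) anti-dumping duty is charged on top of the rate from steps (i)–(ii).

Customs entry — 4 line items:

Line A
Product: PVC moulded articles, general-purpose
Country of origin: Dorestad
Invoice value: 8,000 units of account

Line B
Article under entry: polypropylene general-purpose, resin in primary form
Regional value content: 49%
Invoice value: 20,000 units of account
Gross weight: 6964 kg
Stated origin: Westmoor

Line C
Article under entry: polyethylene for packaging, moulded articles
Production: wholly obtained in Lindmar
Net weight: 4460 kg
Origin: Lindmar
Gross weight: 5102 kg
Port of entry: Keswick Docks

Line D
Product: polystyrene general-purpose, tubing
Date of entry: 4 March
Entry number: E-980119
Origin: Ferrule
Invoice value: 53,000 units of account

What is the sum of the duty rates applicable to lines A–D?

Line A: PVC → 7.3; moulded articles → 7.3.2; general-purpose → 7.3.2.1. Scheduled 12%. No special measure applies. → 12%.
Line B: polypropylene → 7.4; resin in primary form → 7.4.2; general-purpose → 7.4.2.1. Scheduled 32%. quota on 7.4.2 open → in-quota 19%; Westmoor agreement on 7.3.2: 7.4.2.1 not covered. → 19%.
Line C: polyethylene → 7.2; moulded articles → 7.2.1; for packaging → 7.2.1.2. Scheduled 33%. Lindmar agreement on 7.2: wholly obtained → 8% available; preferential 8%. → 8%.
Line D: polystyrene → 7.1; tubing → 7.1.1; general-purpose → 7.1.1.2. Scheduled 6%. anti-dumping (Ferrule, 7.1): +36%; total 6% + 36% = 42%. → 42%.
Sum: 12% + 19% + 8% + 42% = 81%.

81%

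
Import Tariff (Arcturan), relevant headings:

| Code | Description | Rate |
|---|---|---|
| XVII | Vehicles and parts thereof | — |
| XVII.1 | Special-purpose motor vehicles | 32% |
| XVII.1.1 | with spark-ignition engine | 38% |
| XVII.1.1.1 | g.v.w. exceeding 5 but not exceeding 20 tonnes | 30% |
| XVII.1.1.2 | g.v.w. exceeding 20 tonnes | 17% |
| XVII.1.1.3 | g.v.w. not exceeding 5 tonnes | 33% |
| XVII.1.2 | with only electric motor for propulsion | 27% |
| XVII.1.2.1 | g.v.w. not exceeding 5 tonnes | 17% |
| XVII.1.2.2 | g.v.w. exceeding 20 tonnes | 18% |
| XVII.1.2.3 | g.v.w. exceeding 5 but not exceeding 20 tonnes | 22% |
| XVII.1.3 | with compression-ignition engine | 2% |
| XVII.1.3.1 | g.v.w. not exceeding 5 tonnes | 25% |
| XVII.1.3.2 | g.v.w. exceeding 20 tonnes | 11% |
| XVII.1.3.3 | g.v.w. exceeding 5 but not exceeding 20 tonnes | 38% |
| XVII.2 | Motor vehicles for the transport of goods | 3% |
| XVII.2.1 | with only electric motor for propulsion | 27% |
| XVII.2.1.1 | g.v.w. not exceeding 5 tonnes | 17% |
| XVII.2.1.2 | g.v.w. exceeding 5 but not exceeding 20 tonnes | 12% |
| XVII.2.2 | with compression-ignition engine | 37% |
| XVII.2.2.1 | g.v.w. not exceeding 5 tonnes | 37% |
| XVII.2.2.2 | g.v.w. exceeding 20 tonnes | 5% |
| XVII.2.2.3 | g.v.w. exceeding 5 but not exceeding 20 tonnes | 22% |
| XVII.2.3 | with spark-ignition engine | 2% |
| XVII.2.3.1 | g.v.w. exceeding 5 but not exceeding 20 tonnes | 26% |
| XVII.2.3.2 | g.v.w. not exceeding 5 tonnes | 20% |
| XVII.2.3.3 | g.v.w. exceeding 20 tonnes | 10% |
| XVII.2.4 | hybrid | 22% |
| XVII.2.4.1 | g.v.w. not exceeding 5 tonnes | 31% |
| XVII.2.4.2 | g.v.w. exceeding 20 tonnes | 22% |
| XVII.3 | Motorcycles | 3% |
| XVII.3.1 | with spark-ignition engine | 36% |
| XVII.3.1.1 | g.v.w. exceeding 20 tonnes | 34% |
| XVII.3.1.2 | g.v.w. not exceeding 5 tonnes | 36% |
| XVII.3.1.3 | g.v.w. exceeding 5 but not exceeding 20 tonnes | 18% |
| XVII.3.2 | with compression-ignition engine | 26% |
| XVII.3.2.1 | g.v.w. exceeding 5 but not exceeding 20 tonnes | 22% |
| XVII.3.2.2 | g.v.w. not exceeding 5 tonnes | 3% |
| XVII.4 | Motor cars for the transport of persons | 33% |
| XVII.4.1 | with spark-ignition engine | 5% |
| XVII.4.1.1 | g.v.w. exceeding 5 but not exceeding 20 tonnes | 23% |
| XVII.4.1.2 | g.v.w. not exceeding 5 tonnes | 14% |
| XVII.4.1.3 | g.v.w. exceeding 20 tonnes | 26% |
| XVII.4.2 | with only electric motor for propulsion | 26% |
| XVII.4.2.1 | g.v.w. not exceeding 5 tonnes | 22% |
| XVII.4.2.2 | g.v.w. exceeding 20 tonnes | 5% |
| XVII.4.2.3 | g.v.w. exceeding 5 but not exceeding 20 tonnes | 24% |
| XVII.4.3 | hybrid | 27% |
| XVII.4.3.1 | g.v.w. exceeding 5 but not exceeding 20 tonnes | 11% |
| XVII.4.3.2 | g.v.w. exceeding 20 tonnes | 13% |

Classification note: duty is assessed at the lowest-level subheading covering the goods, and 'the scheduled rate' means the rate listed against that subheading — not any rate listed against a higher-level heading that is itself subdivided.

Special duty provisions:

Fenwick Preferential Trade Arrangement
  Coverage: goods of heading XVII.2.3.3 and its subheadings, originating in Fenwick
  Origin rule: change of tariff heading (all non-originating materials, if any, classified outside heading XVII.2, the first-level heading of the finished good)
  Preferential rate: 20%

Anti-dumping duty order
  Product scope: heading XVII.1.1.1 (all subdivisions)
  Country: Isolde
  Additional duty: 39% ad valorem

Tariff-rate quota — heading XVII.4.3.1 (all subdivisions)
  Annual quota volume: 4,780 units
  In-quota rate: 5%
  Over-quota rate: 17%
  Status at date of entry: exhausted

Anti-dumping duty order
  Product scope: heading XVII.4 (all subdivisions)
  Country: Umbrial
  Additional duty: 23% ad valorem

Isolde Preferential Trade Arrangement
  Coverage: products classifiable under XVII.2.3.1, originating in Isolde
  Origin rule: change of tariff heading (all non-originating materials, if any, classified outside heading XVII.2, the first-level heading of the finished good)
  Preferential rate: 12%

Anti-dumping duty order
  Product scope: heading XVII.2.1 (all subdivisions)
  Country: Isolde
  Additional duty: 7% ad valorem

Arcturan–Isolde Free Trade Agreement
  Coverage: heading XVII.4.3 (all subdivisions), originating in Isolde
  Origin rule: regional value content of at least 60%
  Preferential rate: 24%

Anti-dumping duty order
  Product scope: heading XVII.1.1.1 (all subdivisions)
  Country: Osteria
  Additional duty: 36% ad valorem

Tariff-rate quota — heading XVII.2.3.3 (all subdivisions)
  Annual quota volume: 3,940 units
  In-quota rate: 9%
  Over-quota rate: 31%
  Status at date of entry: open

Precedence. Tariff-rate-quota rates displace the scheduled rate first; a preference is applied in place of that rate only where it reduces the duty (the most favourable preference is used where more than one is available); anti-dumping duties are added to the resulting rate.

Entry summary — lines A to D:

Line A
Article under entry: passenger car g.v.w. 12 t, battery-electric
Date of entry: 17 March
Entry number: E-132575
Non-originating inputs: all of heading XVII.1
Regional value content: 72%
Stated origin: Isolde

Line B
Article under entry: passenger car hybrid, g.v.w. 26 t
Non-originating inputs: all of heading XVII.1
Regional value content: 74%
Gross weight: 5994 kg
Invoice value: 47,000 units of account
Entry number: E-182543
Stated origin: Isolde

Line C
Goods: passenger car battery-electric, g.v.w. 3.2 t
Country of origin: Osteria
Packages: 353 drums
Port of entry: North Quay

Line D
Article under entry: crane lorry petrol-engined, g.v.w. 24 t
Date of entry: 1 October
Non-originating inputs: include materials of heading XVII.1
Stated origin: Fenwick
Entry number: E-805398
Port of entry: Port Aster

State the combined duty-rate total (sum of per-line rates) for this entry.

76%

Line A: passenger car → XVII.4; battery-electric → XVII.4.2; g.v.w. 12 t → XVII.4.2.3. Scheduled 24%. Isolde agreement on XVII.2.3.1: XVII.4.2.3 not covered; Isolde agreement on XVII.4.3: XVII.4.2.3 not covered. → 24%.
Line B: passenger car → XVII.4; hybrid → XVII.4.3; g.v.w. 26 t → XVII.4.3.2. Scheduled 13%. Isolde agreement on XVII.2.3.1: XVII.4.3.2 not covered; Isolde agreement on XVII.4.3: RVC ≥ 60% → 24% available; preference 24% not lower than 13% → no reduction. → 13%.
Line C: passenger car → XVII.4; battery-electric → XVII.4.2; g.v.w. 3.2 t → XVII.4.2.1. Scheduled 22%. No special measure applies. → 22%.
Line D: crane lorry → XVII.1; petrol-engined → XVII.1.1; g.v.w. 24 t → XVII.1.1.2. Scheduled 17%. Fenwick agreement on XVII.2.3.3: XVII.1.1.2 not covered. → 17%.
Sum: 24% + 13% + 22% + 17% = 76%.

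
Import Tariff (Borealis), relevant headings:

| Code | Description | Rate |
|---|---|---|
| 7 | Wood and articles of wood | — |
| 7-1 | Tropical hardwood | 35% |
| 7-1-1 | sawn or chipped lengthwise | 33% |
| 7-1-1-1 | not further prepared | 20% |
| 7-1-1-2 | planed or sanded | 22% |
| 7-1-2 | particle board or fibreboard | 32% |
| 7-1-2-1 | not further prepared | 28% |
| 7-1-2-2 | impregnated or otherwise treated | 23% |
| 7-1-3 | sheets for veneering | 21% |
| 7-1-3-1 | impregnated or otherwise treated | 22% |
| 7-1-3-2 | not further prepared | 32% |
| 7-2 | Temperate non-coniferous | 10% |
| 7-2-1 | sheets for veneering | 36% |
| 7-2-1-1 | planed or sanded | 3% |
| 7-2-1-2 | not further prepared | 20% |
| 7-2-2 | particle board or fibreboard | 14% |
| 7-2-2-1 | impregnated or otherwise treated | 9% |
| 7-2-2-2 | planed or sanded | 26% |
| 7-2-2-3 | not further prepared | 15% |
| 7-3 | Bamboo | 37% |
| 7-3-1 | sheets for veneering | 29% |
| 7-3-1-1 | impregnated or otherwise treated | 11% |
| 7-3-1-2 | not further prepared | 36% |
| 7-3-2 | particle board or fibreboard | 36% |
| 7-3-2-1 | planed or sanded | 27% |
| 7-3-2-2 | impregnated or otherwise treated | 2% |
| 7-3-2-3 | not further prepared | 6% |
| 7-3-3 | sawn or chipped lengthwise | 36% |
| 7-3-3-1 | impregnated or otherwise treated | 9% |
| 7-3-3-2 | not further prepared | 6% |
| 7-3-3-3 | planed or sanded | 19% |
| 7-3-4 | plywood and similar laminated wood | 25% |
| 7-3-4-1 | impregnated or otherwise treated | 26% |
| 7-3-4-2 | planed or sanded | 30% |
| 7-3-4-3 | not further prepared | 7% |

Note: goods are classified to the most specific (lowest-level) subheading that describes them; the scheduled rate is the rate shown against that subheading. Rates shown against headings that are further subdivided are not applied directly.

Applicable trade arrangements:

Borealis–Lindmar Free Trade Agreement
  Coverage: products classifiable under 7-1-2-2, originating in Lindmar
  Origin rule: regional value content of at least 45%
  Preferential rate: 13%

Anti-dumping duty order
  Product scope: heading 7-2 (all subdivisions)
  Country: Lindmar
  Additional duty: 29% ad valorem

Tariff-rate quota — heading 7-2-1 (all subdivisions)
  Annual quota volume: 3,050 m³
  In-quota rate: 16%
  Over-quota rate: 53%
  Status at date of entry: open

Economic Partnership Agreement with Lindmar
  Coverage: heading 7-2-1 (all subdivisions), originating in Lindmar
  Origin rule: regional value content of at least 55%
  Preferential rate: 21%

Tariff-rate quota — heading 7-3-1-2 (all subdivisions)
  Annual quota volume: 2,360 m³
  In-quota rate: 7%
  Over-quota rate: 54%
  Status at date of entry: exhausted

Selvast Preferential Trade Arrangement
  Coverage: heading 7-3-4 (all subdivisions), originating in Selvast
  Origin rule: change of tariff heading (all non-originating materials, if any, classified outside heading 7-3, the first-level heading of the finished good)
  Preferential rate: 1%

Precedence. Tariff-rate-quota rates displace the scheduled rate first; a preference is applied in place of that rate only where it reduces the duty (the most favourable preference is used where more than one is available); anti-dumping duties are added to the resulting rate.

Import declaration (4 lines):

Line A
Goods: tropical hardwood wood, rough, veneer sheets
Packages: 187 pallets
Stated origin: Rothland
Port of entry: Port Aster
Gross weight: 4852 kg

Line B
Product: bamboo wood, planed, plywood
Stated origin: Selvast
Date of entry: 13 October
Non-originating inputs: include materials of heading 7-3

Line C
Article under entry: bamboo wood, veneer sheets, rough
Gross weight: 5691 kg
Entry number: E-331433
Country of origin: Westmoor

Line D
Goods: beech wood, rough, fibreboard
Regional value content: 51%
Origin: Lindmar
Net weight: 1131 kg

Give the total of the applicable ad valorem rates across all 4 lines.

Line A: tropical hardwood → 7-1; veneer sheets → 7-1-3; rough → 7-1-3-2. Scheduled 32%. No special measure applies. → 32%.
Line B: bamboo → 7-3; plywood → 7-3-4; planed → 7-3-4-2. Scheduled 30%. Selvast agreement on 7-3-4: CTH not met. → 30%.
Line C: bamboo → 7-3; veneer sheets → 7-3-1; rough → 7-3-1-2. Scheduled 36%. quota on 7-3-1-2 exhausted → over-quota 54%. → 54%.
Line D: beech → 7-2; fibreboard → 7-2-2; rough → 7-2-2-3. Scheduled 15%. Lindmar agreement on 7-1-2-2: 7-2-2-3 not covered; Lindmar agreement on 7-2-1: 7-2-2-3 not covered; anti-dumping (Lindmar, 7-2): +29%; total 15% + 29% = 44%. → 44%.
Sum: 32% + 30% + 54% + 44% = 160%.

160%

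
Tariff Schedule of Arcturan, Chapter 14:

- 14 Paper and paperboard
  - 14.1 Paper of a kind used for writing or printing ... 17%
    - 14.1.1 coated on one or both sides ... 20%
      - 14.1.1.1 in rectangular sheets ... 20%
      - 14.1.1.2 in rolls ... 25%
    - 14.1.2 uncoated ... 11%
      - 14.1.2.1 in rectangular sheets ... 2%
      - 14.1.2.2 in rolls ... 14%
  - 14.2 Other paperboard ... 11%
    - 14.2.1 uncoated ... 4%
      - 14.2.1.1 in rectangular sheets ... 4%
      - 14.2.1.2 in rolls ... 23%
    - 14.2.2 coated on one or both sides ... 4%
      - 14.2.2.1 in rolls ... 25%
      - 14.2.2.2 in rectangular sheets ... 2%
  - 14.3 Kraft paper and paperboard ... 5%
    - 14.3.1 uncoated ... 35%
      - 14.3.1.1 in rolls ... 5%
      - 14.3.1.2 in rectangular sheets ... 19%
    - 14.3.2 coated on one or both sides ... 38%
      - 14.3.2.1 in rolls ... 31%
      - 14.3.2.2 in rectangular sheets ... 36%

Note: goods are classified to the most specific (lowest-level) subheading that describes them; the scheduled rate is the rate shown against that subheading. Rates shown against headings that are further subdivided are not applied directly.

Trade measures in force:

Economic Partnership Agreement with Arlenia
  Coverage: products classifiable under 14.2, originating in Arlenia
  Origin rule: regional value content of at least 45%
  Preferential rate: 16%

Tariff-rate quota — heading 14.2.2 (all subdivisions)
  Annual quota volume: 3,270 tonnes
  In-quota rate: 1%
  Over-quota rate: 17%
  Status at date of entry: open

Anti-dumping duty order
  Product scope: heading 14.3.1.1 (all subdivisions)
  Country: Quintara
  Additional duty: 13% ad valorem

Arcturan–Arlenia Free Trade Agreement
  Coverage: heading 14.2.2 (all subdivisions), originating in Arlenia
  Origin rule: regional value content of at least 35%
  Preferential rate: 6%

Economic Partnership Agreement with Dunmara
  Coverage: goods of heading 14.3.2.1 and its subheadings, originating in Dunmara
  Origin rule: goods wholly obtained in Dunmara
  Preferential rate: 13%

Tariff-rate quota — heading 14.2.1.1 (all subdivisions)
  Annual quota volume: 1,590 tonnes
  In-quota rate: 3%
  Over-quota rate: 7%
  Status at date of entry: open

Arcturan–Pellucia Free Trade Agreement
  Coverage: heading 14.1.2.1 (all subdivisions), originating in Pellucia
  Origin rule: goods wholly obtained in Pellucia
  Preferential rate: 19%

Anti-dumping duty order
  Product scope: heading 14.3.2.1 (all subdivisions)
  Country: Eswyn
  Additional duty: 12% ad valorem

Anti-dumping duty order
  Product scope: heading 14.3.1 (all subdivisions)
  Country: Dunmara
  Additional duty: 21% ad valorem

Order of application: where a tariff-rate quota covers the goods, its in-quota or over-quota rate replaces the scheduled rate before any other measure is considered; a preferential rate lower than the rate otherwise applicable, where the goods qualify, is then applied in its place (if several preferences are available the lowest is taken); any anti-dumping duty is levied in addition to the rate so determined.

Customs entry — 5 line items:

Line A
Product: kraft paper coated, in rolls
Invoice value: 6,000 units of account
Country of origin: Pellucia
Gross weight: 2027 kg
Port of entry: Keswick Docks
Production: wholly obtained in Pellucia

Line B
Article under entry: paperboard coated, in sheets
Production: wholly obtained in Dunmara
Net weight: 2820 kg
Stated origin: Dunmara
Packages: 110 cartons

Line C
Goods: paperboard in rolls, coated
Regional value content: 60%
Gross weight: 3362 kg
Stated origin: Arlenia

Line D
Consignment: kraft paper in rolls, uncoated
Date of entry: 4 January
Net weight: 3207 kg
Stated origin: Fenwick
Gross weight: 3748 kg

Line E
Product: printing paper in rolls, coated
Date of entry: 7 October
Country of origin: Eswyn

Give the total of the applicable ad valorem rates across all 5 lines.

63%

Line A: kraft paper → 14.3; coated → 14.3.2; in rolls → 14.3.2.1. Scheduled 31%. Pellucia agreement on 14.1.2.1: 14.3.2.1 not covered. → 31%.
Line B: paperboard → 14.2; coated → 14.2.2; in sheets → 14.2.2.2. Scheduled 2%. quota on 14.2.2 open → in-quota 1%; Dunmara agreement on 14.3.2.1: 14.2.2.2 not covered. → 1%.
Line C: paperboard → 14.2; coated → 14.2.2; in rolls → 14.2.2.1. Scheduled 25%. quota on 14.2.2 open → in-quota 1%; Arlenia agreement on 14.2: RVC ≥ 45% → 16% available; Arlenia agreement on 14.2.2: RVC ≥ 35% → 6% available; preference 6% not lower than 1% → no reduction. → 1%.
Line D: kraft paper → 14.3; uncoated → 14.3.1; in rolls → 14.3.1.1. Scheduled 5%. No special measure applies. → 5%.
Line E: printing paper → 14.1; coated → 14.1.1; in rolls → 14.1.1.2. Scheduled 25%. No special measure applies. → 25%.
Sum: 31% + 1% + 1% + 5% + 25% = 63%.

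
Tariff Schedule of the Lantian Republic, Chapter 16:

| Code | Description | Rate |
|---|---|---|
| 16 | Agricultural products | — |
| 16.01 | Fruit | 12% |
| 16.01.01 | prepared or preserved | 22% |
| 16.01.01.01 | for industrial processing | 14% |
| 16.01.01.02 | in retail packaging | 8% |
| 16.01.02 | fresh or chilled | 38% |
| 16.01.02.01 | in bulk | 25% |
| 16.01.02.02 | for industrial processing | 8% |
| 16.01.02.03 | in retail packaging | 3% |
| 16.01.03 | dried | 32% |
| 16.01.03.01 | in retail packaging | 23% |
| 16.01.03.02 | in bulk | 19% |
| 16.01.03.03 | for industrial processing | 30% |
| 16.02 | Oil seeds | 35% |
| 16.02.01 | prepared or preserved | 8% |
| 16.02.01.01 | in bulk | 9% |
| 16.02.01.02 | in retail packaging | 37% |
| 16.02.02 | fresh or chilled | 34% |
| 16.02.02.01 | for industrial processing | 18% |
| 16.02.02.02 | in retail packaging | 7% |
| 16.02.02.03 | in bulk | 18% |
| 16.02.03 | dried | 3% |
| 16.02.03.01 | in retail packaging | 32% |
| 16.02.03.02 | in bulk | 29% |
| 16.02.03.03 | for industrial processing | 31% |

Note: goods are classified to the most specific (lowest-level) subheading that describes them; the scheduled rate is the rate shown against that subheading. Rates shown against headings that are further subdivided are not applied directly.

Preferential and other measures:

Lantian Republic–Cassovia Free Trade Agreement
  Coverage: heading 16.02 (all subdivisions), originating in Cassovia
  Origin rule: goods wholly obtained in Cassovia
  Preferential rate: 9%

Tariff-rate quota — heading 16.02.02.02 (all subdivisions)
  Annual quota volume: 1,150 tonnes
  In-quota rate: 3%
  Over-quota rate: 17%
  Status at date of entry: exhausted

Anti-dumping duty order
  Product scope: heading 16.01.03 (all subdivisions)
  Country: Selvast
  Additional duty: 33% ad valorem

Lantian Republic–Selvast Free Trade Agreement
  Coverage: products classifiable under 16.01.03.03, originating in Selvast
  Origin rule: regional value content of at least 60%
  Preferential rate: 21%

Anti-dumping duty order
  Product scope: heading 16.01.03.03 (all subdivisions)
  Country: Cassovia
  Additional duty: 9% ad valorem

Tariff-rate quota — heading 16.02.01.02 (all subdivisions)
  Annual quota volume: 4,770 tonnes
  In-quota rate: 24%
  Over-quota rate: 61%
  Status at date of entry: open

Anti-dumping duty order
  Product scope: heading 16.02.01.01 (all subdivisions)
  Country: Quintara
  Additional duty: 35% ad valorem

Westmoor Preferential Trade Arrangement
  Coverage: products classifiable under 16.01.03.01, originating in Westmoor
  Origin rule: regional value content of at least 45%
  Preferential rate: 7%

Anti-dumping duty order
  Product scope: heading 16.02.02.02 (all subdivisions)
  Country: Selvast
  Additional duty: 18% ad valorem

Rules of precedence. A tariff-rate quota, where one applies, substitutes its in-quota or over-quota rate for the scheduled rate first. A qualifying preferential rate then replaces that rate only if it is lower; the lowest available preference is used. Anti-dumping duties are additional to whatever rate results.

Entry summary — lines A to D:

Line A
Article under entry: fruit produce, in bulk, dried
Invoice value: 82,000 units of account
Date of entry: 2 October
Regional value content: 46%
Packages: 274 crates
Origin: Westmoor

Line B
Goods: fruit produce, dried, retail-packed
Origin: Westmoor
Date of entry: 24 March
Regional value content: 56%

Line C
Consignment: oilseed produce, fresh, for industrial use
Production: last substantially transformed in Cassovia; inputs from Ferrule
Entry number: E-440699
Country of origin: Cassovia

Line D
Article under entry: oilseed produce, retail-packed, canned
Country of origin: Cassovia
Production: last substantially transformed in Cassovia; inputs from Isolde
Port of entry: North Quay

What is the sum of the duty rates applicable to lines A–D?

68%

Line A: fruit → 16.01; dried → 16.01.03; in bulk → 16.01.03.02. Scheduled 19%. Westmoor agreement on 16.01.03.01: 16.01.03.02 not covered. → 19%.
Line B: fruit → 16.01; dried → 16.01.03; retail-packed → 16.01.03.01. Scheduled 23%. Westmoor agreement on 16.01.03.01: RVC ≥ 45% → 7% available; preferential 7%. → 7%.
Line C: oilseed → 16.02; fresh → 16.02.02; for industrial use → 16.02.02.01. Scheduled 18%. Cassovia agreement on 16.02: not wholly obtained. → 18%.
Line D: oilseed → 16.02; canned → 16.02.01; retail-packed → 16.02.01.02. Scheduled 37%. quota on 16.02.01.02 open → in-quota 24%; Cassovia agreement on 16.02: not wholly obtained. → 24%.
Sum: 19% + 7% + 18% + 24% = 68%.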